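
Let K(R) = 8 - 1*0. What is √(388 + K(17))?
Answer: 6*√11 ≈ 19.900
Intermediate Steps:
K(R) = 8 (K(R) = 8 + 0 = 8)
√(388 + K(17)) = √(388 + 8) = √396 = 6*√11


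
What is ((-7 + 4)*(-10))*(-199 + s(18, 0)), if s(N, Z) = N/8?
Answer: -11805/2 ≈ -5902.5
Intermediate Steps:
s(N, Z) = N/8 (s(N, Z) = N*(1/8) = N/8)
((-7 + 4)*(-10))*(-199 + s(18, 0)) = ((-7 + 4)*(-10))*(-199 + (1/8)*18) = (-3*(-10))*(-199 + 9/4) = 30*(-787/4) = -11805/2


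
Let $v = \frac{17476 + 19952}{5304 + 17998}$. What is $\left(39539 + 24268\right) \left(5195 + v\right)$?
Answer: $\frac{3863236863813}{11651} \approx 3.3158 \cdot 10^{8}$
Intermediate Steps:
$v = \frac{18714}{11651}$ ($v = \frac{37428}{23302} = 37428 \cdot \frac{1}{23302} = \frac{18714}{11651} \approx 1.6062$)
$\left(39539 + 24268\right) \left(5195 + v\right) = \left(39539 + 24268\right) \left(5195 + \frac{18714}{11651}\right) = 63807 \cdot \frac{60545659}{11651} = \frac{3863236863813}{11651}$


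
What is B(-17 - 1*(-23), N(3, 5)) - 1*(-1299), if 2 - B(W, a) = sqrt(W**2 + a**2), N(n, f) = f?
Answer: 1301 - sqrt(61) ≈ 1293.2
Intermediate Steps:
B(W, a) = 2 - sqrt(W**2 + a**2)
B(-17 - 1*(-23), N(3, 5)) - 1*(-1299) = (2 - sqrt((-17 - 1*(-23))**2 + 5**2)) - 1*(-1299) = (2 - sqrt((-17 + 23)**2 + 25)) + 1299 = (2 - sqrt(6**2 + 25)) + 1299 = (2 - sqrt(36 + 25)) + 1299 = (2 - sqrt(61)) + 1299 = 1301 - sqrt(61)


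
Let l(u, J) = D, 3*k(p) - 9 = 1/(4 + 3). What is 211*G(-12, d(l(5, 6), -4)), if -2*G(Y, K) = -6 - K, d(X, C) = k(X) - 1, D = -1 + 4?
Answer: 35659/42 ≈ 849.02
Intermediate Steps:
k(p) = 64/21 (k(p) = 3 + 1/(3*(4 + 3)) = 3 + (1/3)/7 = 3 + (1/3)*(1/7) = 3 + 1/21 = 64/21)
D = 3
l(u, J) = 3
d(X, C) = 43/21 (d(X, C) = 64/21 - 1 = 43/21)
G(Y, K) = 3 + K/2 (G(Y, K) = -(-6 - K)/2 = 3 + K/2)
211*G(-12, d(l(5, 6), -4)) = 211*(3 + (1/2)*(43/21)) = 211*(3 + 43/42) = 211*(169/42) = 35659/42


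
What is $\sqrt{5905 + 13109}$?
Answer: $\sqrt{19014} \approx 137.89$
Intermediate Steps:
$\sqrt{5905 + 13109} = \sqrt{19014}$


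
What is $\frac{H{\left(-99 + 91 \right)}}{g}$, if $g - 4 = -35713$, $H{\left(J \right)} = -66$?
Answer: $\frac{22}{11903} \approx 0.0018483$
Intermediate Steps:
$g = -35709$ ($g = 4 - 35713 = -35709$)
$\frac{H{\left(-99 + 91 \right)}}{g} = - \frac{66}{-35709} = \left(-66\right) \left(- \frac{1}{35709}\right) = \frac{22}{11903}$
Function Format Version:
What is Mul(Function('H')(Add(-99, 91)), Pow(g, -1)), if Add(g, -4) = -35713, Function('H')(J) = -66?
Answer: Rational(22, 11903) ≈ 0.0018483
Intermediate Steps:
g = -35709 (g = Add(4, -35713) = -35709)
Mul(Function('H')(Add(-99, 91)), Pow(g, -1)) = Mul(-66, Pow(-35709, -1)) = Mul(-66, Rational(-1, 35709)) = Rational(22, 11903)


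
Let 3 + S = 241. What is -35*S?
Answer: -8330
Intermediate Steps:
S = 238 (S = -3 + 241 = 238)
-35*S = -35*238 = -8330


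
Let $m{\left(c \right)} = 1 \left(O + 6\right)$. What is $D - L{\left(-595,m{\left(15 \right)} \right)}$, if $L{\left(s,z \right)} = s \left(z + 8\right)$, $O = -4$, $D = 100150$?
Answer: $106100$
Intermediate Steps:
$m{\left(c \right)} = 2$ ($m{\left(c \right)} = 1 \left(-4 + 6\right) = 1 \cdot 2 = 2$)
$L{\left(s,z \right)} = s \left(8 + z\right)$
$D - L{\left(-595,m{\left(15 \right)} \right)} = 100150 - - 595 \left(8 + 2\right) = 100150 - \left(-595\right) 10 = 100150 - -5950 = 100150 + 5950 = 106100$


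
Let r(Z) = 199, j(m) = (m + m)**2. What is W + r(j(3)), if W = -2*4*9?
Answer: 127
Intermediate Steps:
j(m) = 4*m**2 (j(m) = (2*m)**2 = 4*m**2)
W = -72 (W = -8*9 = -72)
W + r(j(3)) = -72 + 199 = 127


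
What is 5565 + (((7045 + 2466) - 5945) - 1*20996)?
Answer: -11865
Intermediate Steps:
5565 + (((7045 + 2466) - 5945) - 1*20996) = 5565 + ((9511 - 5945) - 20996) = 5565 + (3566 - 20996) = 5565 - 17430 = -11865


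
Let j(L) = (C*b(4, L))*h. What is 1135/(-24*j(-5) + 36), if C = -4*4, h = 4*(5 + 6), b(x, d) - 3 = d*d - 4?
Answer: 227/81108 ≈ 0.0027987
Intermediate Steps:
b(x, d) = -1 + d² (b(x, d) = 3 + (d*d - 4) = 3 + (d² - 4) = 3 + (-4 + d²) = -1 + d²)
h = 44 (h = 4*11 = 44)
C = -16
j(L) = 704 - 704*L² (j(L) = -16*(-1 + L²)*44 = (16 - 16*L²)*44 = 704 - 704*L²)
1135/(-24*j(-5) + 36) = 1135/(-24*(704 - 704*(-5)²) + 36) = 1135/(-24*(704 - 704*25) + 36) = 1135/(-24*(704 - 17600) + 36) = 1135/(-24*(-16896) + 36) = 1135/(405504 + 36) = 1135/405540 = 1135*(1/405540) = 227/81108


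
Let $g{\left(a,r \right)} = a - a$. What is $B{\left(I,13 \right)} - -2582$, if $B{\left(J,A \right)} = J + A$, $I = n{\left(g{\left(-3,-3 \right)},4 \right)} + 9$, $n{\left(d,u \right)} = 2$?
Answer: $2606$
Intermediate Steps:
$g{\left(a,r \right)} = 0$
$I = 11$ ($I = 2 + 9 = 11$)
$B{\left(J,A \right)} = A + J$
$B{\left(I,13 \right)} - -2582 = \left(13 + 11\right) - -2582 = 24 + 2582 = 2606$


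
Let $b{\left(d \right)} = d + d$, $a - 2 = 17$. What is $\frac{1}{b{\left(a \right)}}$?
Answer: $\frac{1}{38} \approx 0.026316$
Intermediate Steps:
$a = 19$ ($a = 2 + 17 = 19$)
$b{\left(d \right)} = 2 d$
$\frac{1}{b{\left(a \right)}} = \frac{1}{2 \cdot 19} = \frac{1}{38}$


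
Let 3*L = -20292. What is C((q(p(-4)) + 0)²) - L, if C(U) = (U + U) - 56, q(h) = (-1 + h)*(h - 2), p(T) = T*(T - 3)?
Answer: 992316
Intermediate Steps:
p(T) = T*(-3 + T)
q(h) = (-1 + h)*(-2 + h)
C(U) = -56 + 2*U (C(U) = 2*U - 56 = -56 + 2*U)
L = -6764 (L = (⅓)*(-20292) = -6764)
C((q(p(-4)) + 0)²) - L = (-56 + 2*((2 + (-4*(-3 - 4))² - (-12)*(-3 - 4)) + 0)²) - 1*(-6764) = (-56 + 2*((2 + (-4*(-7))² - (-12)*(-7)) + 0)²) + 6764 = (-56 + 2*((2 + 28² - 3*28) + 0)²) + 6764 = (-56 + 2*((2 + 784 - 84) + 0)²) + 6764 = (-56 + 2*(702 + 0)²) + 6764 = (-56 + 2*702²) + 6764 = (-56 + 2*492804) + 6764 = (-56 + 985608) + 6764 = 985552 + 6764 = 992316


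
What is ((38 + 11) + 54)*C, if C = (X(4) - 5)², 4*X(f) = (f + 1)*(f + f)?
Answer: 2575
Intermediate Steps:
X(f) = f*(1 + f)/2 (X(f) = ((f + 1)*(f + f))/4 = ((1 + f)*(2*f))/4 = (2*f*(1 + f))/4 = f*(1 + f)/2)
C = 25 (C = ((½)*4*(1 + 4) - 5)² = ((½)*4*5 - 5)² = (10 - 5)² = 5² = 25)
((38 + 11) + 54)*C = ((38 + 11) + 54)*25 = (49 + 54)*25 = 103*25 = 2575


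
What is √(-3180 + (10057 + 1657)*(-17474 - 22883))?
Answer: I*√472745078 ≈ 21743.0*I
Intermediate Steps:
√(-3180 + (10057 + 1657)*(-17474 - 22883)) = √(-3180 + 11714*(-40357)) = √(-3180 - 472741898) = √(-472745078) = I*√472745078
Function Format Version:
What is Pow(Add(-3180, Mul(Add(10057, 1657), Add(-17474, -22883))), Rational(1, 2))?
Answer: Mul(I, Pow(472745078, Rational(1, 2))) ≈ Mul(21743., I)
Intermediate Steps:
Pow(Add(-3180, Mul(Add(10057, 1657), Add(-17474, -22883))), Rational(1, 2)) = Pow(Add(-3180, Mul(11714, -40357)), Rational(1, 2)) = Pow(Add(-3180, -472741898), Rational(1, 2)) = Pow(-472745078, Rational(1, 2)) = Mul(I, Pow(472745078, Rational(1, 2)))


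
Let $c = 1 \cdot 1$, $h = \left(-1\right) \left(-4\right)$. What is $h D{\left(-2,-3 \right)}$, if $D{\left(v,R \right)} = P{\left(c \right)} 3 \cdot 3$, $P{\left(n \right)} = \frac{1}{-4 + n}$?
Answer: $-12$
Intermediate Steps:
$h = 4$
$c = 1$
$D{\left(v,R \right)} = -3$ ($D{\left(v,R \right)} = \frac{1}{-4 + 1} \cdot 3 \cdot 3 = \frac{1}{-3} \cdot 3 \cdot 3 = \left(- \frac{1}{3}\right) 3 \cdot 3 = \left(-1\right) 3 = -3$)
$h D{\left(-2,-3 \right)} = 4 \left(-3\right) = -12$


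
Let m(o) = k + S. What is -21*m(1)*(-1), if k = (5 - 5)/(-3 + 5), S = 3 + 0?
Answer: 63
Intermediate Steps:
S = 3
k = 0 (k = 0/2 = 0*(1/2) = 0)
m(o) = 3 (m(o) = 0 + 3 = 3)
-21*m(1)*(-1) = -21*3*(-1) = -63*(-1) = 63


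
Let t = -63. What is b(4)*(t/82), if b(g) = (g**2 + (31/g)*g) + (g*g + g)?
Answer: -4221/82 ≈ -51.476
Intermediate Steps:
b(g) = 31 + g + 2*g**2 (b(g) = (g**2 + 31) + (g**2 + g) = (31 + g**2) + (g + g**2) = 31 + g + 2*g**2)
b(4)*(t/82) = (31 + 4 + 2*4**2)*(-63/82) = (31 + 4 + 2*16)*(-63*1/82) = (31 + 4 + 32)*(-63/82) = 67*(-63/82) = -4221/82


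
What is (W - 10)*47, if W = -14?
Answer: -1128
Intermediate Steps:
(W - 10)*47 = (-14 - 10)*47 = -24*47 = -1128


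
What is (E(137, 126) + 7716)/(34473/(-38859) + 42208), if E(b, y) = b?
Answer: 101719909/546708733 ≈ 0.18606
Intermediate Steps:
(E(137, 126) + 7716)/(34473/(-38859) + 42208) = (137 + 7716)/(34473/(-38859) + 42208) = 7853/(34473*(-1/38859) + 42208) = 7853/(-11491/12953 + 42208) = 7853/(546708733/12953) = 7853*(12953/546708733) = 101719909/546708733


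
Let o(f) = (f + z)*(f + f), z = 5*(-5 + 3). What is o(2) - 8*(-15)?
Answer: 88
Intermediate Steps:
z = -10 (z = 5*(-2) = -10)
o(f) = 2*f*(-10 + f) (o(f) = (f - 10)*(f + f) = (-10 + f)*(2*f) = 2*f*(-10 + f))
o(2) - 8*(-15) = 2*2*(-10 + 2) - 8*(-15) = 2*2*(-8) + 120 = -32 + 120 = 88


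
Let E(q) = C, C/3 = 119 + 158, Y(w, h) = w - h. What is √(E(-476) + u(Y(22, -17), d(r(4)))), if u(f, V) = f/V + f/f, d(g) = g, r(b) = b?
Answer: √3367/2 ≈ 29.013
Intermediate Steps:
C = 831 (C = 3*(119 + 158) = 3*277 = 831)
E(q) = 831
u(f, V) = 1 + f/V (u(f, V) = f/V + 1 = 1 + f/V)
√(E(-476) + u(Y(22, -17), d(r(4)))) = √(831 + (4 + (22 - 1*(-17)))/4) = √(831 + (4 + (22 + 17))/4) = √(831 + (4 + 39)/4) = √(831 + (¼)*43) = √(831 + 43/4) = √(3367/4) = √3367/2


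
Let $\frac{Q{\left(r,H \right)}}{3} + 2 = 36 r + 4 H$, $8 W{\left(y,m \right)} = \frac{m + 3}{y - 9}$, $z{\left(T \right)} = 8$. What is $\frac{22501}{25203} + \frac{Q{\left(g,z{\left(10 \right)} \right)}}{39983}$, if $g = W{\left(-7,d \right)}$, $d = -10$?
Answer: $\frac{28866387463}{32246129568} \approx 0.89519$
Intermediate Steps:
$W{\left(y,m \right)} = \frac{3 + m}{8 \left(-9 + y\right)}$ ($W{\left(y,m \right)} = \frac{\left(m + 3\right) \frac{1}{y - 9}}{8} = \frac{\left(3 + m\right) \frac{1}{-9 + y}}{8} = \frac{\frac{1}{-9 + y} \left(3 + m\right)}{8} = \frac{3 + m}{8 \left(-9 + y\right)}$)
$g = \frac{7}{128}$ ($g = \frac{3 - 10}{8 \left(-9 - 7\right)} = \frac{1}{8} \frac{1}{-16} \left(-7\right) = \frac{1}{8} \left(- \frac{1}{16}\right) \left(-7\right) = \frac{7}{128} \approx 0.054688$)
$Q{\left(r,H \right)} = -6 + 12 H + 108 r$ ($Q{\left(r,H \right)} = -6 + 3 \left(36 r + 4 H\right) = -6 + 3 \left(4 H + 36 r\right) = -6 + \left(12 H + 108 r\right) = -6 + 12 H + 108 r$)
$\frac{22501}{25203} + \frac{Q{\left(g,z{\left(10 \right)} \right)}}{39983} = \frac{22501}{25203} + \frac{-6 + 12 \cdot 8 + 108 \cdot \frac{7}{128}}{39983} = 22501 \cdot \frac{1}{25203} + \left(-6 + 96 + \frac{189}{32}\right) \frac{1}{39983} = \frac{22501}{25203} + \frac{3069}{32} \cdot \frac{1}{39983} = \frac{22501}{25203} + \frac{3069}{1279456} = \frac{28866387463}{32246129568}$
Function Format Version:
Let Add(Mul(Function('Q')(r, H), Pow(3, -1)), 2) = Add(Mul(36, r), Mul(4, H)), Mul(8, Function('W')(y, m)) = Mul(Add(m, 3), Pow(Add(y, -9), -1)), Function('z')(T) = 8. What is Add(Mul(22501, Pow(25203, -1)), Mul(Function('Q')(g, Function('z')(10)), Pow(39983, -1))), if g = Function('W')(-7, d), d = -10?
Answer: Rational(28866387463, 32246129568) ≈ 0.89519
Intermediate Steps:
Function('W')(y, m) = Mul(Rational(1, 8), Pow(Add(-9, y), -1), Add(3, m)) (Function('W')(y, m) = Mul(Rational(1, 8), Mul(Add(m, 3), Pow(Add(y, -9), -1))) = Mul(Rational(1, 8), Mul(Add(3, m), Pow(Add(-9, y), -1))) = Mul(Rational(1, 8), Mul(Pow(Add(-9, y), -1), Add(3, m))) = Mul(Rational(1, 8), Pow(Add(-9, y), -1), Add(3, m)))
g = Rational(7, 128) (g = Mul(Rational(1, 8), Pow(Add(-9, -7), -1), Add(3, -10)) = Mul(Rational(1, 8), Pow(-16, -1), -7) = Mul(Rational(1, 8), Rational(-1, 16), -7) = Rational(7, 128) ≈ 0.054688)
Function('Q')(r, H) = Add(-6, Mul(12, H), Mul(108, r)) (Function('Q')(r, H) = Add(-6, Mul(3, Add(Mul(36, r), Mul(4, H)))) = Add(-6, Mul(3, Add(Mul(4, H), Mul(36, r)))) = Add(-6, Add(Mul(12, H), Mul(108, r))) = Add(-6, Mul(12, H), Mul(108, r)))
Add(Mul(22501, Pow(25203, -1)), Mul(Function('Q')(g, Function('z')(10)), Pow(39983, -1))) = Add(Mul(22501, Pow(25203, -1)), Mul(Add(-6, Mul(12, 8), Mul(108, Rational(7, 128))), Pow(39983, -1))) = Add(Mul(22501, Rational(1, 25203)), Mul(Add(-6, 96, Rational(189, 32)), Rational(1, 39983))) = Add(Rational(22501, 25203), Mul(Rational(3069, 32), Rational(1, 39983))) = Add(Rational(22501, 25203), Rational(3069, 1279456)) = Rational(28866387463, 32246129568)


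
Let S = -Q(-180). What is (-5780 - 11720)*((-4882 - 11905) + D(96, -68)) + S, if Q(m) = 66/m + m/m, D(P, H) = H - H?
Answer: 8813174981/30 ≈ 2.9377e+8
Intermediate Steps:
D(P, H) = 0
Q(m) = 1 + 66/m (Q(m) = 66/m + 1 = 1 + 66/m)
S = -19/30 (S = -(66 - 180)/(-180) = -(-1)*(-114)/180 = -1*19/30 = -19/30 ≈ -0.63333)
(-5780 - 11720)*((-4882 - 11905) + D(96, -68)) + S = (-5780 - 11720)*((-4882 - 11905) + 0) - 19/30 = -17500*(-16787 + 0) - 19/30 = -17500*(-16787) - 19/30 = 293772500 - 19/30 = 8813174981/30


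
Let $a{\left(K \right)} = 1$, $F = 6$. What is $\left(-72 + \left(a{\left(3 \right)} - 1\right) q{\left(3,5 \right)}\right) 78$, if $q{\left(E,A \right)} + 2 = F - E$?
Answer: $-5616$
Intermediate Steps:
$q{\left(E,A \right)} = 4 - E$ ($q{\left(E,A \right)} = -2 - \left(-6 + E\right) = 4 - E$)
$\left(-72 + \left(a{\left(3 \right)} - 1\right) q{\left(3,5 \right)}\right) 78 = \left(-72 + \left(1 - 1\right) \left(4 - 3\right)\right) 78 = \left(-72 + 0 \left(4 - 3\right)\right) 78 = \left(-72 + 0 \cdot 1\right) 78 = \left(-72 + 0\right) 78 = \left(-72\right) 78 = -5616$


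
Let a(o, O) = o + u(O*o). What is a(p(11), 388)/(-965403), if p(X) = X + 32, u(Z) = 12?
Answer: -55/965403 ≈ -5.6971e-5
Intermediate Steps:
p(X) = 32 + X
a(o, O) = 12 + o (a(o, O) = o + 12 = 12 + o)
a(p(11), 388)/(-965403) = (12 + (32 + 11))/(-965403) = (12 + 43)*(-1/965403) = 55*(-1/965403) = -55/965403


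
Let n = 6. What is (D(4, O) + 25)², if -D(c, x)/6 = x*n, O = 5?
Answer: 24025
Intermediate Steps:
D(c, x) = -36*x (D(c, x) = -6*x*6 = -36*x)
(D(4, O) + 25)² = (-36*5 + 25)² = (-180 + 25)² = (-155)² = 24025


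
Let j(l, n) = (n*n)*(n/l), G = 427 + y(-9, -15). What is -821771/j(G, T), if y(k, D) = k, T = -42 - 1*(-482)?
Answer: -15613649/3872000 ≈ -4.0324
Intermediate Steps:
T = 440 (T = -42 + 482 = 440)
G = 418 (G = 427 - 9 = 418)
j(l, n) = n³/l (j(l, n) = n²*(n/l) = n³/l)
-821771/j(G, T) = -821771/(440³/418) = -821771/((1/418)*85184000) = -821771/3872000/19 = -821771*19/3872000 = -15613649/3872000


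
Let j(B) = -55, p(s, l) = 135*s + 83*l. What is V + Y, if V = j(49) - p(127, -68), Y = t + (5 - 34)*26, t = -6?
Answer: -12316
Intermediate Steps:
p(s, l) = 83*l + 135*s
Y = -760 (Y = -6 + (5 - 34)*26 = -6 - 29*26 = -6 - 754 = -760)
V = -11556 (V = -55 - (83*(-68) + 135*127) = -55 - (-5644 + 17145) = -55 - 1*11501 = -55 - 11501 = -11556)
V + Y = -11556 - 760 = -12316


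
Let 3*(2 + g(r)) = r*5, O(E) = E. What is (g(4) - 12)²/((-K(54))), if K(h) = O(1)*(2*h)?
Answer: -121/243 ≈ -0.49794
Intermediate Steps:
g(r) = -2 + 5*r/3 (g(r) = -2 + (r*5)/3 = -2 + (5*r)/3 = -2 + 5*r/3)
K(h) = 2*h (K(h) = 1*(2*h) = 2*h)
(g(4) - 12)²/((-K(54))) = ((-2 + (5/3)*4) - 12)²/((-2*54)) = ((-2 + 20/3) - 12)²/((-1*108)) = (14/3 - 12)²/(-108) = (-22/3)²*(-1/108) = (484/9)*(-1/108) = -121/243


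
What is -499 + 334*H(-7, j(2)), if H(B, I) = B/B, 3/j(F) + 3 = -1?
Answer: -165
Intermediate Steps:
j(F) = -¾ (j(F) = 3/(-3 - 1) = 3/(-4) = 3*(-¼) = -¾)
H(B, I) = 1
-499 + 334*H(-7, j(2)) = -499 + 334*1 = -499 + 334 = -165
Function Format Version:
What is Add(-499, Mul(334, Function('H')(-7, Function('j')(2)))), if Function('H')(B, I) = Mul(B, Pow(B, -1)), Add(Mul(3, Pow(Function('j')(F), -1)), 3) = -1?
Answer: -165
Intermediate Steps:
Function('j')(F) = Rational(-3, 4) (Function('j')(F) = Mul(3, Pow(Add(-3, -1), -1)) = Mul(3, Pow(-4, -1)) = Mul(3, Rational(-1, 4)) = Rational(-3, 4))
Function('H')(B, I) = 1
Add(-499, Mul(334, Function('H')(-7, Function('j')(2)))) = Add(-499, Mul(334, 1)) = Add(-499, 334) = -165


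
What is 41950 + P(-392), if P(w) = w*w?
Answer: 195614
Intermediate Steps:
P(w) = w**2
41950 + P(-392) = 41950 + (-392)**2 = 41950 + 153664 = 195614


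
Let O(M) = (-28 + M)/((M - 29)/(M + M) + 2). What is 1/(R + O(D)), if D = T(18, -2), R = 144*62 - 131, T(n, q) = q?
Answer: 13/114321 ≈ 0.00011371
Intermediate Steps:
R = 8797 (R = 8928 - 131 = 8797)
D = -2
O(M) = (-28 + M)/(2 + (-29 + M)/(2*M)) (O(M) = (-28 + M)/((-29 + M)/((2*M)) + 2) = (-28 + M)/((-29 + M)*(1/(2*M)) + 2) = (-28 + M)/((-29 + M)/(2*M) + 2) = (-28 + M)/(2 + (-29 + M)/(2*M)))
1/(R + O(D)) = 1/(8797 + 2*(-2)*(-28 - 2)/(-29 + 5*(-2))) = 1/(8797 + 2*(-2)*(-30)/(-29 - 10)) = 1/(8797 + 2*(-2)*(-30)/(-39)) = 1/(8797 + 2*(-2)*(-1/39)*(-30)) = 1/(8797 - 40/13) = 1/(114321/13) = 13/114321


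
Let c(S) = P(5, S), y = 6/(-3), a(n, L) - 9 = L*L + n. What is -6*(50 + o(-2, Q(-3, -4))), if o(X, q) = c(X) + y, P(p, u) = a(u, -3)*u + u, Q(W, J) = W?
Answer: -84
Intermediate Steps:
a(n, L) = 9 + n + L² (a(n, L) = 9 + (L*L + n) = 9 + (L² + n) = 9 + (n + L²) = 9 + n + L²)
y = -2 (y = 6*(-⅓) = -2)
P(p, u) = u + u*(18 + u) (P(p, u) = (9 + u + (-3)²)*u + u = (9 + u + 9)*u + u = (18 + u)*u + u = u*(18 + u) + u = u + u*(18 + u))
c(S) = S*(19 + S)
o(X, q) = -2 + X*(19 + X) (o(X, q) = X*(19 + X) - 2 = -2 + X*(19 + X))
-6*(50 + o(-2, Q(-3, -4))) = -6*(50 + (-2 - 2*(19 - 2))) = -6*(50 + (-2 - 2*17)) = -6*(50 + (-2 - 34)) = -6*(50 - 36) = -6*14 = -84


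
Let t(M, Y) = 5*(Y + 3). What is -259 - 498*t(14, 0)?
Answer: -7729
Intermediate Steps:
t(M, Y) = 15 + 5*Y (t(M, Y) = 5*(3 + Y) = 15 + 5*Y)
-259 - 498*t(14, 0) = -259 - 498*(15 + 5*0) = -259 - 498*(15 + 0) = -259 - 498*15 = -259 - 7470 = -7729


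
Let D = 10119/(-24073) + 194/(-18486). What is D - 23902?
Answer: -5318451940576/222506739 ≈ -23902.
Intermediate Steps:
D = -95864998/222506739 (D = 10119*(-1/24073) + 194*(-1/18486) = -10119/24073 - 97/9243 = -95864998/222506739 ≈ -0.43084)
D - 23902 = -95864998/222506739 - 23902 = -5318451940576/222506739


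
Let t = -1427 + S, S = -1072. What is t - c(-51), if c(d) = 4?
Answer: -2503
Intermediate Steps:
t = -2499 (t = -1427 - 1072 = -2499)
t - c(-51) = -2499 - 1*4 = -2499 - 4 = -2503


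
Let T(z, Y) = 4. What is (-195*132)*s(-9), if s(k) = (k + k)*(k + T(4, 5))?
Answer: -2316600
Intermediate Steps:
s(k) = 2*k*(4 + k) (s(k) = (k + k)*(k + 4) = (2*k)*(4 + k) = 2*k*(4 + k))
(-195*132)*s(-9) = (-195*132)*(2*(-9)*(4 - 9)) = -51480*(-9)*(-5) = -25740*90 = -2316600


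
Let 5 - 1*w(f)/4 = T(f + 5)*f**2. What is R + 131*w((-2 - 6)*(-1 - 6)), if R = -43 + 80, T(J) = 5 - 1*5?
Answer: 2657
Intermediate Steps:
T(J) = 0 (T(J) = 5 - 5 = 0)
R = 37
w(f) = 20 (w(f) = 20 - 0*f**2 = 20 - 4*0 = 20 + 0 = 20)
R + 131*w((-2 - 6)*(-1 - 6)) = 37 + 131*20 = 37 + 2620 = 2657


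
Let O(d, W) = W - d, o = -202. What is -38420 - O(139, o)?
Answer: -38079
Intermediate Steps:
-38420 - O(139, o) = -38420 - (-202 - 1*139) = -38420 - (-202 - 139) = -38420 - 1*(-341) = -38420 + 341 = -38079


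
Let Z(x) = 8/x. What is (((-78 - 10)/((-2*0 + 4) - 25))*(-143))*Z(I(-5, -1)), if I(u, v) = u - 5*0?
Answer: 100672/105 ≈ 958.78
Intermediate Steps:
I(u, v) = u (I(u, v) = u + 0 = u)
(((-78 - 10)/((-2*0 + 4) - 25))*(-143))*Z(I(-5, -1)) = (((-78 - 10)/((-2*0 + 4) - 25))*(-143))*(8/(-5)) = (-88/((0 + 4) - 25)*(-143))*(8*(-1/5)) = (-88/(4 - 25)*(-143))*(-8/5) = (-88/(-21)*(-143))*(-8/5) = (-88*(-1/21)*(-143))*(-8/5) = ((88/21)*(-143))*(-8/5) = -12584/21*(-8/5) = 100672/105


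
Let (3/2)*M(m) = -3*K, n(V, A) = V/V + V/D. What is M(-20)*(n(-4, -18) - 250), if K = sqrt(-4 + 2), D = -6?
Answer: 1490*I*sqrt(2)/3 ≈ 702.39*I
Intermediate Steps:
K = I*sqrt(2) (K = sqrt(-2) = I*sqrt(2) ≈ 1.4142*I)
n(V, A) = 1 - V/6 (n(V, A) = V/V + V/(-6) = 1 + V*(-1/6) = 1 - V/6)
M(m) = -2*I*sqrt(2) (M(m) = 2*(-3*I*sqrt(2))/3 = -2*I*sqrt(2))
M(-20)*(n(-4, -18) - 250) = (-2*I*sqrt(2))*((1 - 1/6*(-4)) - 250) = (-2*I*sqrt(2))*((1 + 2/3) - 250) = (-2*I*sqrt(2))*(5/3 - 250) = -2*I*sqrt(2)*(-745/3) = 1490*I*sqrt(2)/3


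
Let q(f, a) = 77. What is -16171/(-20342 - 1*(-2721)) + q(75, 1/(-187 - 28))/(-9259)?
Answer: 148370472/163152839 ≈ 0.90940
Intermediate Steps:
-16171/(-20342 - 1*(-2721)) + q(75, 1/(-187 - 28))/(-9259) = -16171/(-20342 - 1*(-2721)) + 77/(-9259) = -16171/(-20342 + 2721) + 77*(-1/9259) = -16171/(-17621) - 77/9259 = -16171*(-1/17621) - 77/9259 = 16171/17621 - 77/9259 = 148370472/163152839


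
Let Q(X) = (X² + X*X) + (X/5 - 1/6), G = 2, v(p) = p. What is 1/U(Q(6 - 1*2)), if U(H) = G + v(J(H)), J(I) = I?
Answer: 30/1039 ≈ 0.028874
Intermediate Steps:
Q(X) = -⅙ + 2*X² + X/5 (Q(X) = (X² + X²) + (X*(⅕) - 1*⅙) = 2*X² + (X/5 - ⅙) = 2*X² + (-⅙ + X/5) = -⅙ + 2*X² + X/5)
U(H) = 2 + H
1/U(Q(6 - 1*2)) = 1/(2 + (-⅙ + 2*(6 - 1*2)² + (6 - 1*2)/5)) = 1/(2 + (-⅙ + 2*(6 - 2)² + (6 - 2)/5)) = 1/(2 + (-⅙ + 2*4² + (⅕)*4)) = 1/(2 + (-⅙ + 2*16 + ⅘)) = 1/(2 + (-⅙ + 32 + ⅘)) = 1/(2 + 979/30) = 1/(1039/30) = 30/1039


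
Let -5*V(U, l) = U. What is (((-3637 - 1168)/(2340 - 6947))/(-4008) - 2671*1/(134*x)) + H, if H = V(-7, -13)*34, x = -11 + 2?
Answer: 924416644283/18557180280 ≈ 49.815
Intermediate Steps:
V(U, l) = -U/5
x = -9
H = 238/5 (H = -⅕*(-7)*34 = (7/5)*34 = 238/5 ≈ 47.600)
(((-3637 - 1168)/(2340 - 6947))/(-4008) - 2671*1/(134*x)) + H = (((-3637 - 1168)/(2340 - 6947))/(-4008) - 2671/(134*(-9))) + 238/5 = (-4805/(-4607)*(-1/4008) - 2671/(-1206)) + 238/5 = (-4805*(-1/4607)*(-1/4008) - 2671*(-1/1206)) + 238/5 = ((4805/4607)*(-1/4008) + 2671/1206) + 238/5 = (-4805/18464856 + 2671/1206) + 238/5 = 8218972591/3711436056 + 238/5 = 924416644283/18557180280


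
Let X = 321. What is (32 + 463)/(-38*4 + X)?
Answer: 495/169 ≈ 2.9290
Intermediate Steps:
(32 + 463)/(-38*4 + X) = (32 + 463)/(-38*4 + 321) = 495/(-152 + 321) = 495/169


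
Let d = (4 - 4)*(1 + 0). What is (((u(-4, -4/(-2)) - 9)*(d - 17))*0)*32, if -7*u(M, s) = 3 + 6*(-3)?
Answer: 0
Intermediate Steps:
u(M, s) = 15/7 (u(M, s) = -(3 + 6*(-3))/7 = -(3 - 18)/7 = -1/7*(-15) = 15/7)
d = 0 (d = 0*1 = 0)
(((u(-4, -4/(-2)) - 9)*(d - 17))*0)*32 = (((15/7 - 9)*(0 - 17))*0)*32 = (-48/7*(-17)*0)*32 = ((816/7)*0)*32 = 0*32 = 0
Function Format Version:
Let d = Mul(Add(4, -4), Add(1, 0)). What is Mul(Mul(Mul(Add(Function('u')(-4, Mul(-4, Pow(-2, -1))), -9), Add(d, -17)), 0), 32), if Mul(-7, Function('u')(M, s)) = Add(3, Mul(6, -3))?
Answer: 0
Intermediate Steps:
Function('u')(M, s) = Rational(15, 7) (Function('u')(M, s) = Mul(Rational(-1, 7), Add(3, Mul(6, -3))) = Mul(Rational(-1, 7), Add(3, -18)) = Mul(Rational(-1, 7), -15) = Rational(15, 7))
d = 0 (d = Mul(0, 1) = 0)
Mul(Mul(Mul(Add(Function('u')(-4, Mul(-4, Pow(-2, -1))), -9), Add(d, -17)), 0), 32) = Mul(Mul(Mul(Add(Rational(15, 7), -9), Add(0, -17)), 0), 32) = Mul(Mul(Mul(Rational(-48, 7), -17), 0), 32) = Mul(Mul(Rational(816, 7), 0), 32) = Mul(0, 32) = 0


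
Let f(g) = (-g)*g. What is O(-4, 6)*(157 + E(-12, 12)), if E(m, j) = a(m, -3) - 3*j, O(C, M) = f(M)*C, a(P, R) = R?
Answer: 16992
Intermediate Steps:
f(g) = -g**2
O(C, M) = -C*M**2 (O(C, M) = (-M**2)*C = -C*M**2)
E(m, j) = -3 - 3*j
O(-4, 6)*(157 + E(-12, 12)) = (-1*(-4)*6**2)*(157 + (-3 - 3*12)) = (-1*(-4)*36)*(157 + (-3 - 36)) = 144*(157 - 39) = 144*118 = 16992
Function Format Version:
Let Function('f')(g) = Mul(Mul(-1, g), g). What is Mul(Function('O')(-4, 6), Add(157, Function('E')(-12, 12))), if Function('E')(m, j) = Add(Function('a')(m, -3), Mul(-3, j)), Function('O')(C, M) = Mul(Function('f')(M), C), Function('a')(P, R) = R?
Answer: 16992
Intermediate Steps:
Function('f')(g) = Mul(-1, Pow(g, 2))
Function('O')(C, M) = Mul(-1, C, Pow(M, 2)) (Function('O')(C, M) = Mul(Mul(-1, Pow(M, 2)), C) = Mul(-1, C, Pow(M, 2)))
Function('E')(m, j) = Add(-3, Mul(-3, j))
Mul(Function('O')(-4, 6), Add(157, Function('E')(-12, 12))) = Mul(Mul(-1, -4, Pow(6, 2)), Add(157, Add(-3, Mul(-3, 12)))) = Mul(Mul(-1, -4, 36), Add(157, Add(-3, -36))) = Mul(144, Add(157, -39)) = Mul(144, 118) = 16992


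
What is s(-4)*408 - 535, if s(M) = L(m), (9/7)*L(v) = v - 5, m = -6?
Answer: -12077/3 ≈ -4025.7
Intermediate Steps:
L(v) = -35/9 + 7*v/9 (L(v) = 7*(v - 5)/9 = 7*(-5 + v)/9 = -35/9 + 7*v/9)
s(M) = -77/9 (s(M) = -35/9 + (7/9)*(-6) = -35/9 - 14/3 = -77/9)
s(-4)*408 - 535 = -77/9*408 - 535 = -10472/3 - 535 = -12077/3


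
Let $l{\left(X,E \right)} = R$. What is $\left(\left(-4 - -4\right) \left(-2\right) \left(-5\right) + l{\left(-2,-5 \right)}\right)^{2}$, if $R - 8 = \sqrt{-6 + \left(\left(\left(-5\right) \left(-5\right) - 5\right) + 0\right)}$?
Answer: $\left(8 + \sqrt{14}\right)^{2} \approx 137.87$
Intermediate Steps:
$R = 8 + \sqrt{14}$ ($R = 8 + \sqrt{-6 + \left(\left(\left(-5\right) \left(-5\right) - 5\right) + 0\right)} = 8 + \sqrt{-6 + \left(\left(25 - 5\right) + 0\right)} = 8 + \sqrt{-6 + \left(20 + 0\right)} = 8 + \sqrt{-6 + 20} = 8 + \sqrt{14} \approx 11.742$)
$l{\left(X,E \right)} = 8 + \sqrt{14}$
$\left(\left(-4 - -4\right) \left(-2\right) \left(-5\right) + l{\left(-2,-5 \right)}\right)^{2} = \left(\left(-4 - -4\right) \left(-2\right) \left(-5\right) + \left(8 + \sqrt{14}\right)\right)^{2} = \left(\left(-4 + 4\right) \left(-2\right) \left(-5\right) + \left(8 + \sqrt{14}\right)\right)^{2} = \left(0 \left(-2\right) \left(-5\right) + \left(8 + \sqrt{14}\right)\right)^{2} = \left(0 \left(-5\right) + \left(8 + \sqrt{14}\right)\right)^{2} = \left(0 + \left(8 + \sqrt{14}\right)\right)^{2} = \left(8 + \sqrt{14}\right)^{2}$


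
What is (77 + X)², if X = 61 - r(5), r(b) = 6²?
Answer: 10404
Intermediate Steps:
r(b) = 36
X = 25 (X = 61 - 1*36 = 61 - 36 = 25)
(77 + X)² = (77 + 25)² = 102² = 10404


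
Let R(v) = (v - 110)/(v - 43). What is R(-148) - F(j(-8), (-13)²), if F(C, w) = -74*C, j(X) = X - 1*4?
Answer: -169350/191 ≈ -886.65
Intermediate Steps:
j(X) = -4 + X (j(X) = X - 4 = -4 + X)
R(v) = (-110 + v)/(-43 + v)
R(-148) - F(j(-8), (-13)²) = (-110 - 148)/(-43 - 148) - (-74)*(-4 - 8) = -258/(-191) - (-74)*(-12) = -1/191*(-258) - 1*888 = 258/191 - 888 = -169350/191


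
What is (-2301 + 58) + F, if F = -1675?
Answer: -3918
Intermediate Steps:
(-2301 + 58) + F = (-2301 + 58) - 1675 = -2243 - 1675 = -3918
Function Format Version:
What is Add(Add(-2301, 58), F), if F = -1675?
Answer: -3918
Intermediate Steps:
Add(Add(-2301, 58), F) = Add(Add(-2301, 58), -1675) = Add(-2243, -1675) = -3918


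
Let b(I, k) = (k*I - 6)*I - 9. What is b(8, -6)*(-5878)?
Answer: 2592198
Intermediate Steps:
b(I, k) = -9 + I*(-6 + I*k) (b(I, k) = (I*k - 6)*I - 9 = (-6 + I*k)*I - 9 = I*(-6 + I*k) - 9 = -9 + I*(-6 + I*k))
b(8, -6)*(-5878) = (-9 - 6*8 - 6*8**2)*(-5878) = (-9 - 48 - 6*64)*(-5878) = (-9 - 48 - 384)*(-5878) = -441*(-5878) = 2592198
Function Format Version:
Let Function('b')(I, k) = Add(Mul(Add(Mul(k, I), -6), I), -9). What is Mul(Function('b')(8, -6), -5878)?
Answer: 2592198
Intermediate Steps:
Function('b')(I, k) = Add(-9, Mul(I, Add(-6, Mul(I, k)))) (Function('b')(I, k) = Add(Mul(Add(Mul(I, k), -6), I), -9) = Add(Mul(Add(-6, Mul(I, k)), I), -9) = Add(Mul(I, Add(-6, Mul(I, k))), -9) = Add(-9, Mul(I, Add(-6, Mul(I, k)))))
Mul(Function('b')(8, -6), -5878) = Mul(Add(-9, Mul(-6, 8), Mul(-6, Pow(8, 2))), -5878) = Mul(Add(-9, -48, Mul(-6, 64)), -5878) = Mul(Add(-9, -48, -384), -5878) = Mul(-441, -5878) = 2592198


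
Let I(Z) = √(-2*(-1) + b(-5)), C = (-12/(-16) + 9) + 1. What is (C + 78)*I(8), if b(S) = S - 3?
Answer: 355*I*√6/4 ≈ 217.39*I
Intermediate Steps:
b(S) = -3 + S
C = 43/4 (C = (-12*(-1/16) + 9) + 1 = (¾ + 9) + 1 = 39/4 + 1 = 43/4 ≈ 10.750)
I(Z) = I*√6 (I(Z) = √(-2*(-1) + (-3 - 5)) = √(2 - 8) = √(-6) = I*√6)
(C + 78)*I(8) = (43/4 + 78)*(I*√6) = 355*(I*√6)/4 = 355*I*√6/4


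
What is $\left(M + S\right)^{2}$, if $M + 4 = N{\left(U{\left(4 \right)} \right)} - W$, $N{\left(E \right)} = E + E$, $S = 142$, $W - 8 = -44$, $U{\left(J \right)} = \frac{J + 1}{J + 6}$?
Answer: $30625$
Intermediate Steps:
$U{\left(J \right)} = \frac{1 + J}{6 + J}$
$W = -36$ ($W = 8 - 44 = -36$)
$N{\left(E \right)} = 2 E$
$M = 33$ ($M = -4 + \left(2 \frac{1 + 4}{6 + 4} - -36\right) = -4 + \left(2 \cdot \frac{1}{10} \cdot 5 + 36\right) = -4 + \left(2 \cdot \frac{1}{2} + 36\right) = -4 + \left(1 + 36\right) = -4 + 37 = 33$)
$\left(M + S\right)^{2} = \left(33 + 142\right)^{2} = 175^{2} = 30625$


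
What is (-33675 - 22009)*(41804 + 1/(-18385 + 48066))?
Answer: -69091845490100/29681 ≈ -2.3278e+9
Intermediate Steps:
(-33675 - 22009)*(41804 + 1/(-18385 + 48066)) = -55684*(41804 + 1/29681) = -55684*1240784525/29681 = -69091845490100/29681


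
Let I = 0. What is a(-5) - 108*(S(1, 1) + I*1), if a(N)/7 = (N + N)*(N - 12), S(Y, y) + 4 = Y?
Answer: 1514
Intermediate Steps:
S(Y, y) = -4 + Y
a(N) = 14*N*(-12 + N) (a(N) = 7*((N + N)*(N - 12)) = 7*((2*N)*(-12 + N)) = 7*(2*N*(-12 + N)) = 14*N*(-12 + N))
a(-5) - 108*(S(1, 1) + I*1) = 14*(-5)*(-12 - 5) - 108*((-4 + 1) + 0*1) = 14*(-5)*(-17) - 108*(-3 + 0) = 1190 - 108*(-3) = 1190 + 324 = 1514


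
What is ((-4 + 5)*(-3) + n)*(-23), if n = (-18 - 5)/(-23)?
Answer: 46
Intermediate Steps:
n = 1 (n = -23*(-1/23) = 1)
((-4 + 5)*(-3) + n)*(-23) = ((-4 + 5)*(-3) + 1)*(-23) = (1*(-3) + 1)*(-23) = (-3 + 1)*(-23) = -2*(-23) = 46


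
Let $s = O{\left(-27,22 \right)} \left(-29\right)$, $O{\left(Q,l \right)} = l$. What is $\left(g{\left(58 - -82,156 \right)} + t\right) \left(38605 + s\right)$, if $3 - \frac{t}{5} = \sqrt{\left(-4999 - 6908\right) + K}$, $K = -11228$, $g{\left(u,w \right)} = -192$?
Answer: $-6720159 - 189835 i \sqrt{23135} \approx -6.7202 \cdot 10^{6} - 2.8874 \cdot 10^{7} i$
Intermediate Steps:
$t = 15 - 5 i \sqrt{23135}$ ($t = 15 - 5 \sqrt{\left(-4999 - 6908\right) - 11228} = 15 - 5 \sqrt{-11907 - 11228} = 15 - 5 \sqrt{-23135} = 15 - 5 i \sqrt{23135} \approx 15.0 - 760.51 i$)
$s = -638$ ($s = 22 \left(-29\right) = -638$)
$\left(g{\left(58 - -82,156 \right)} + t\right) \left(38605 + s\right) = \left(-192 + \left(15 - 5 i \sqrt{23135}\right)\right) \left(38605 - 638\right) = \left(-177 - 5 i \sqrt{23135}\right) 37967 = -6720159 - 189835 i \sqrt{23135}$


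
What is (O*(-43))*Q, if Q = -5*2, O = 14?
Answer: 6020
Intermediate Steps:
Q = -10
(O*(-43))*Q = (14*(-43))*(-10) = -602*(-10) = 6020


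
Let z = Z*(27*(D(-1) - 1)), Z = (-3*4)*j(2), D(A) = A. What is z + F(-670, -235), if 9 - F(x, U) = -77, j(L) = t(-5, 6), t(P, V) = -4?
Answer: -2506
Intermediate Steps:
j(L) = -4
F(x, U) = 86 (F(x, U) = 9 - 1*(-77) = 9 + 77 = 86)
Z = 48 (Z = -3*4*(-4) = -12*(-4) = 48)
z = -2592 (z = 48*(27*(-1 - 1)) = 48*(27*(-2)) = 48*(-54) = -2592)
z + F(-670, -235) = -2592 + 86 = -2506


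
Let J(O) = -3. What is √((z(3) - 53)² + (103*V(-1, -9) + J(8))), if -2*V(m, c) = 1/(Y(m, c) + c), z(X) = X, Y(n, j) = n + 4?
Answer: √90201/6 ≈ 50.056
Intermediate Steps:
Y(n, j) = 4 + n
V(m, c) = -1/(2*(4 + c + m)) (V(m, c) = -1/(2*((4 + m) + c)) = -1/(2*(4 + c + m)))
√((z(3) - 53)² + (103*V(-1, -9) + J(8))) = √((3 - 53)² + (103*(-1/(8 + 2*(-9) + 2*(-1))) - 3)) = √((-50)² + (103*(-1/(8 - 18 - 2)) - 3)) = √(2500 + (103*(-1/(-12)) - 3)) = √(2500 + (103*(-1*(-1/12)) - 3)) = √(2500 + (103*(1/12) - 3)) = √(2500 + (103/12 - 3)) = √(2500 + 67/12) = √(30067/12) = √90201/6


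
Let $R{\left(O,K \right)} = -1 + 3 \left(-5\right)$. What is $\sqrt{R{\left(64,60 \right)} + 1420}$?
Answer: $6 \sqrt{39} \approx 37.47$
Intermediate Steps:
$R{\left(O,K \right)} = -16$ ($R{\left(O,K \right)} = -1 - 15 = -16$)
$\sqrt{R{\left(64,60 \right)} + 1420} = \sqrt{-16 + 1420} = \sqrt{1404} = 6 \sqrt{39}$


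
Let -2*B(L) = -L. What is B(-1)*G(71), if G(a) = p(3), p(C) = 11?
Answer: -11/2 ≈ -5.5000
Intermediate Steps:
G(a) = 11
B(L) = L/2 (B(L) = -(-1)*L/2 = L/2)
B(-1)*G(71) = ((½)*(-1))*11 = -½*11 = -11/2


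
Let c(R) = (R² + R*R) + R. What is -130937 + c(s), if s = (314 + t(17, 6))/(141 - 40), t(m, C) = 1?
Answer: -1335458072/10201 ≈ -1.3091e+5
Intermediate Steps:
s = 315/101 (s = (314 + 1)/(141 - 40) = 315/101 ≈ 3.1188)
c(R) = R + 2*R² (c(R) = (R² + R²) + R = 2*R² + R = R + 2*R²)
-130937 + c(s) = -130937 + 315*(1 + 2*(315/101))/101 = -130937 + 315*(1 + 630/101)/101 = -130937 + (315/101)*(731/101) = -130937 + 230265/10201 = -1335458072/10201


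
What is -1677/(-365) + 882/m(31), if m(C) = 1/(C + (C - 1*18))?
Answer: 14166597/365 ≈ 38813.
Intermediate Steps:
m(C) = 1/(-18 + 2*C) (m(C) = 1/(C + (C - 18)) = 1/(C + (-18 + C)) = 1/(-18 + 2*C))
-1677/(-365) + 882/m(31) = -1677/(-365) + 882/((1/(2*(-9 + 31)))) = -1677*(-1/365) + 882/(((½)/22)) = 1677/365 + 882/(((½)*(1/22))) = 1677/365 + 882/(1/44) = 1677/365 + 882*44 = 1677/365 + 38808 = 14166597/365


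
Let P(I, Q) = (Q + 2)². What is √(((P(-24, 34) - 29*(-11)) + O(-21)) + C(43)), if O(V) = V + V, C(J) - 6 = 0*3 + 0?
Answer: √1579 ≈ 39.737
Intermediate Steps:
P(I, Q) = (2 + Q)²
C(J) = 6 (C(J) = 6 + (0*3 + 0) = 6 + (0 + 0) = 6 + 0 = 6)
O(V) = 2*V
√(((P(-24, 34) - 29*(-11)) + O(-21)) + C(43)) = √((((2 + 34)² - 29*(-11)) + 2*(-21)) + 6) = √(((36² + 319) - 42) + 6) = √(((1296 + 319) - 42) + 6) = √((1615 - 42) + 6) = √(1573 + 6) = √1579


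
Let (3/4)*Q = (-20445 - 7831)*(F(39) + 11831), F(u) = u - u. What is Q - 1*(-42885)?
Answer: -1338004769/3 ≈ -4.4600e+8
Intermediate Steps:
F(u) = 0
Q = -1338133424/3 (Q = 4*((-20445 - 7831)*(0 + 11831))/3 = 4*(-28276*11831)/3 = (4/3)*(-334533356) = -1338133424/3 ≈ -4.4604e+8)
Q - 1*(-42885) = -1338133424/3 - 1*(-42885) = -1338133424/3 + 42885 = -1338004769/3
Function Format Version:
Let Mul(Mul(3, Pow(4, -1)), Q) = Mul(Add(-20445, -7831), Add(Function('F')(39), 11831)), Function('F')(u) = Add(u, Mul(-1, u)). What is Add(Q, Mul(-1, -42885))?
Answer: Rational(-1338004769, 3) ≈ -4.4600e+8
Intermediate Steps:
Function('F')(u) = 0
Q = Rational(-1338133424, 3) (Q = Mul(Rational(4, 3), Mul(Add(-20445, -7831), Add(0, 11831))) = Mul(Rational(4, 3), Mul(-28276, 11831)) = Mul(Rational(4, 3), -334533356) = Rational(-1338133424, 3) ≈ -4.4604e+8)
Add(Q, Mul(-1, -42885)) = Add(Rational(-1338133424, 3), Mul(-1, -42885)) = Add(Rational(-1338133424, 3), 42885) = Rational(-1338004769, 3)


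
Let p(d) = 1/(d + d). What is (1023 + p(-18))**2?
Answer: 1356227929/1296 ≈ 1.0465e+6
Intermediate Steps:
p(d) = 1/(2*d)
(1023 + p(-18))**2 = (1023 + (1/2)/(-18))**2 = (1023 + (1/2)*(-1/18))**2 = (1023 - 1/36)**2 = (36827/36)**2 = 1356227929/1296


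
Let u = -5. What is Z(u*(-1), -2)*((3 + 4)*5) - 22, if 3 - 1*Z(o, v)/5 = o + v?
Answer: -22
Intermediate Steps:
Z(o, v) = 15 - 5*o - 5*v (Z(o, v) = 15 - 5*(o + v) = 15 + (-5*o - 5*v) = 15 - 5*o - 5*v)
Z(u*(-1), -2)*((3 + 4)*5) - 22 = (15 - (-25)*(-1) - 5*(-2))*((3 + 4)*5) - 22 = (15 - 5*5 + 10)*(7*5) - 22 = (15 - 25 + 10)*35 - 22 = 0*35 - 22 = 0 - 22 = -22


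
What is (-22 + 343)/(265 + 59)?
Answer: 107/108 ≈ 0.99074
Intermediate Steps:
(-22 + 343)/(265 + 59) = 321/324 = 321*(1/324) = 107/108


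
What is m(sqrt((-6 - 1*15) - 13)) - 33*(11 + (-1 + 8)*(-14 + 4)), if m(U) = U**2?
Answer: 1913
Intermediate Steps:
m(sqrt((-6 - 1*15) - 13)) - 33*(11 + (-1 + 8)*(-14 + 4)) = (sqrt((-6 - 1*15) - 13))**2 - 33*(11 + (-1 + 8)*(-14 + 4)) = (sqrt((-6 - 15) - 13))**2 - 33*(11 + 7*(-10)) = (sqrt(-21 - 13))**2 - 33*(11 - 70) = (sqrt(-34))**2 - 33*(-59) = (I*sqrt(34))**2 - 1*(-1947) = -34 + 1947 = 1913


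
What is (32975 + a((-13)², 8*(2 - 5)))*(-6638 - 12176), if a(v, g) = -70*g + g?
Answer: -651547634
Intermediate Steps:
a(v, g) = -69*g
(32975 + a((-13)², 8*(2 - 5)))*(-6638 - 12176) = (32975 - 552*(2 - 5))*(-6638 - 12176) = (32975 - 552*(-3))*(-18814) = (32975 - 69*(-24))*(-18814) = (32975 + 1656)*(-18814) = 34631*(-18814) = -651547634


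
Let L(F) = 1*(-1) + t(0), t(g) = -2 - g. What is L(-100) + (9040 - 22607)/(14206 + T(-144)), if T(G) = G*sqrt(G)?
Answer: -403561031/102398210 - 5860944*I/51199105 ≈ -3.9411 - 0.11447*I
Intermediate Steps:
T(G) = G**(3/2)
L(F) = -3 (L(F) = 1*(-1) + (-2 - 1*0) = -1 + (-2 + 0) = -1 - 2 = -3)
L(-100) + (9040 - 22607)/(14206 + T(-144)) = -3 + (9040 - 22607)/(14206 + (-144)**(3/2)) = -3 - 13567*(14206 + 1728*I)/204796420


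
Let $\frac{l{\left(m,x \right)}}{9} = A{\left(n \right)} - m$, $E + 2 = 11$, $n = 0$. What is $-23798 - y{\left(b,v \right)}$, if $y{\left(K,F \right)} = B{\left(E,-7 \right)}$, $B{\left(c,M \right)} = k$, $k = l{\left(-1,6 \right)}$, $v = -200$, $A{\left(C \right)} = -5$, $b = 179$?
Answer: $-23762$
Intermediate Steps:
$E = 9$ ($E = -2 + 11 = 9$)
$l{\left(m,x \right)} = -45 - 9 m$ ($l{\left(m,x \right)} = 9 \left(-5 - m\right) = -45 - 9 m$)
$k = -36$ ($k = -45 - -9 = -45 + 9 = -36$)
$B{\left(c,M \right)} = -36$
$y{\left(K,F \right)} = -36$
$-23798 - y{\left(b,v \right)} = -23798 - -36 = -23798 + 36 = -23762$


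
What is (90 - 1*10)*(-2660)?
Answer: -212800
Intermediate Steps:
(90 - 1*10)*(-2660) = (90 - 10)*(-2660) = 80*(-2660) = -212800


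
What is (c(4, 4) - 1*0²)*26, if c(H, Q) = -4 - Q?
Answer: -208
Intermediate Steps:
(c(4, 4) - 1*0²)*26 = ((-4 - 1*4) - 1*0²)*26 = ((-4 - 4) - 1*0)*26 = (-8 + 0)*26 = -8*26 = -208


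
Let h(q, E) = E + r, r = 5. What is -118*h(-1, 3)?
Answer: -944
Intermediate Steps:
h(q, E) = 5 + E (h(q, E) = E + 5 = 5 + E)
-118*h(-1, 3) = -118*(5 + 3) = -118*8 = -944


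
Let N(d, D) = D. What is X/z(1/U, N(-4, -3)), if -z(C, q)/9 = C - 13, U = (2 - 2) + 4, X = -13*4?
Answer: -208/459 ≈ -0.45316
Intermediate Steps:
X = -52
U = 4 (U = 0 + 4 = 4)
z(C, q) = 117 - 9*C (z(C, q) = -9*(C - 13) = -9*(-13 + C) = 117 - 9*C)
X/z(1/U, N(-4, -3)) = -52/(117 - 9/4) = -52/459/4 = -52*4/459 = -208/459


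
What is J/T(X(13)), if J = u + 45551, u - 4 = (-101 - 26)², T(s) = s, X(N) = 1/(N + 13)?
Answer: 1603784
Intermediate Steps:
X(N) = 1/(13 + N)
u = 16133 (u = 4 + (-101 - 26)² = 4 + (-127)² = 4 + 16129 = 16133)
J = 61684 (J = 16133 + 45551 = 61684)
J/T(X(13)) = 61684/(1/(13 + 13)) = 61684/(1/26) = 61684*26 = 1603784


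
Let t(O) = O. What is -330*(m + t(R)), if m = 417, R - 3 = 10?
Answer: -141900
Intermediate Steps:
R = 13 (R = 3 + 10 = 13)
-330*(m + t(R)) = -330*(417 + 13) = -330*430 = -141900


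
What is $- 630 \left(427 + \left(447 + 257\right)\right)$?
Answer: $-712530$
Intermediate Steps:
$- 630 \left(427 + \left(447 + 257\right)\right) = - 630 \left(427 + 704\right) = \left(-630\right) 1131 = -712530$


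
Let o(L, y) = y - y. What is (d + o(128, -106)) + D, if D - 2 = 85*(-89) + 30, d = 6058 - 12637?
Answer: -14112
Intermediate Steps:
o(L, y) = 0
d = -6579
D = -7533 (D = 2 + (85*(-89) + 30) = 2 + (-7565 + 30) = 2 - 7535 = -7533)
(d + o(128, -106)) + D = (-6579 + 0) - 7533 = -6579 - 7533 = -14112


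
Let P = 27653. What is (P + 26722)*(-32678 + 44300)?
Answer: 631946250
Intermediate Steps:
(P + 26722)*(-32678 + 44300) = (27653 + 26722)*(-32678 + 44300) = 54375*11622 = 631946250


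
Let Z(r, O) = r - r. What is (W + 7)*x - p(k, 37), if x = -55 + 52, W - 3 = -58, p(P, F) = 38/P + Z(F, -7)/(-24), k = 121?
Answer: 17386/121 ≈ 143.69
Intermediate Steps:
Z(r, O) = 0
p(P, F) = 38/P (p(P, F) = 38/P + 0/(-24) = 38/P + 0*(-1/24) = 38/P + 0 = 38/P)
W = -55 (W = 3 - 58 = -55)
x = -3
(W + 7)*x - p(k, 37) = (-55 + 7)*(-3) - 38/121 = -48*(-3) - 38/121 = 144 - 1*38/121 = 144 - 38/121 = 17386/121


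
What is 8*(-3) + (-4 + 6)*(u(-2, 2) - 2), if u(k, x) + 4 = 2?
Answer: -32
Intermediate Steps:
u(k, x) = -2 (u(k, x) = -4 + 2 = -2)
8*(-3) + (-4 + 6)*(u(-2, 2) - 2) = 8*(-3) + (-4 + 6)*(-2 - 2) = -24 + 2*(-4) = -24 - 8 = -32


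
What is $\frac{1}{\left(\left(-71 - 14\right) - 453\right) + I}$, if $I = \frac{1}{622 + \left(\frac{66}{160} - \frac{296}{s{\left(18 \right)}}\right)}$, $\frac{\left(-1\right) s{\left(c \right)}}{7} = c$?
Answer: $- \frac{3148799}{1694048822} \approx -0.0018587$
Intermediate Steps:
$s{\left(c \right)} = - 7 c$
$I = \frac{5040}{3148799}$ ($I = \frac{1}{622 + \left(\frac{66}{160} - \frac{296}{\left(-7\right) 18}\right)} = \frac{1}{622 + \left(66 \cdot \frac{1}{160} - \frac{296}{-126}\right)} = \frac{1}{622 + \left(\frac{33}{80} - - \frac{148}{63}\right)} = \frac{1}{622 + \left(\frac{33}{80} + \frac{148}{63}\right)} = \frac{1}{622 + \frac{13919}{5040}} = \frac{1}{\frac{3148799}{5040}} = \frac{5040}{3148799} \approx 0.0016006$)
$\frac{1}{\left(\left(-71 - 14\right) - 453\right) + I} = \frac{1}{\left(\left(-71 - 14\right) - 453\right) + \frac{5040}{3148799}} = \frac{1}{\left(-85 - 453\right) + \frac{5040}{3148799}} = \frac{1}{-538 + \frac{5040}{3148799}} = \frac{1}{- \frac{1694048822}{3148799}} = - \frac{3148799}{1694048822}$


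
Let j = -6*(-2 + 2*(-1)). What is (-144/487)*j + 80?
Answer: 35504/487 ≈ 72.903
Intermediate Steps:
j = 24 (j = -6*(-2 - 2) = -6*(-4) = 24)
(-144/487)*j + 80 = -144/487*24 + 80 = -3456/487 + 80 = 35504/487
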